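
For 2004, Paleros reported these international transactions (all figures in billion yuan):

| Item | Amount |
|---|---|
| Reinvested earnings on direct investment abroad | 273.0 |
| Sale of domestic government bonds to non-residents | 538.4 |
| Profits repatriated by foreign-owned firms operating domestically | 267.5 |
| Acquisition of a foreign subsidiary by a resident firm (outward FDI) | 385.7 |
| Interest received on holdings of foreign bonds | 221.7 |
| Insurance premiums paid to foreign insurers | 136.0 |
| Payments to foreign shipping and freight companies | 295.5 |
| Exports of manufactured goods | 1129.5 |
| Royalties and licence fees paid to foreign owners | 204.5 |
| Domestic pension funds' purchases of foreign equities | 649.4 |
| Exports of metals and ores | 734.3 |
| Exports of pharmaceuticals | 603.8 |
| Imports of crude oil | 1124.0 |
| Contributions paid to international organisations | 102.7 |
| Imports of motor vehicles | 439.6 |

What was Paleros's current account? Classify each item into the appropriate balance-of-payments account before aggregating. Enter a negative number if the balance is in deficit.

392.5

Goods: -1124.0 + 734.3 + 1129.5 - 439.6 + 603.8 = 904.0
Services: -204.5 - 295.5 - 136.0 = -636.0
Primary income: 221.7 - 267.5 + 273.0 = 227.2
Secondary income: -102.7
Current account = 904.0 + (-636.0) + 227.2 + (-102.7) = 392.5
(Excluded from the current account — financial account: sale of domestic government bonds to non-residents 538.4, acquisition of a foreign subsidiary by a resident firm (outward FDI) 385.7, domestic pension funds' purchases of foreign equities 649.4.)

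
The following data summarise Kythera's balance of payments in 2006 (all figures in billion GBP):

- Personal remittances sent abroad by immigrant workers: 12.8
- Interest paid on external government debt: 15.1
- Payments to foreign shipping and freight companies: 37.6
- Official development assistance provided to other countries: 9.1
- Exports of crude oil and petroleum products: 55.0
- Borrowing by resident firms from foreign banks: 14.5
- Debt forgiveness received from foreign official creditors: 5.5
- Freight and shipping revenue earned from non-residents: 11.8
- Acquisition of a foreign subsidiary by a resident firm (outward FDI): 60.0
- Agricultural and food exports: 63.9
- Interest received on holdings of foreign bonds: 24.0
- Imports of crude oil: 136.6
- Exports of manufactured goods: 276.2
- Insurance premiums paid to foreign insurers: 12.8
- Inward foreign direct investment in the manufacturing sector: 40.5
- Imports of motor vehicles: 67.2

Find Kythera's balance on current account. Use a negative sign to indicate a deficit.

Goods: -67.2 + 55.0 + 276.2 - 136.6 + 63.9 = 191.3
Services: 11.8 - 37.6 - 12.8 = -38.6
Primary income: -15.1 + 24.0 = 8.9
Secondary income: -9.1 - 12.8 = -21.9
Current account = 191.3 + (-38.6) + 8.9 + (-21.9) = 139.7
(Excluded from the current account — financial account: borrowing by resident firms from foreign banks 14.5, acquisition of a foreign subsidiary by a resident firm (outward FDI) 60.0, inward foreign direct investment in the manufacturing sector 40.5; capital account: debt forgiveness received from foreign official creditors 5.5.)

139.7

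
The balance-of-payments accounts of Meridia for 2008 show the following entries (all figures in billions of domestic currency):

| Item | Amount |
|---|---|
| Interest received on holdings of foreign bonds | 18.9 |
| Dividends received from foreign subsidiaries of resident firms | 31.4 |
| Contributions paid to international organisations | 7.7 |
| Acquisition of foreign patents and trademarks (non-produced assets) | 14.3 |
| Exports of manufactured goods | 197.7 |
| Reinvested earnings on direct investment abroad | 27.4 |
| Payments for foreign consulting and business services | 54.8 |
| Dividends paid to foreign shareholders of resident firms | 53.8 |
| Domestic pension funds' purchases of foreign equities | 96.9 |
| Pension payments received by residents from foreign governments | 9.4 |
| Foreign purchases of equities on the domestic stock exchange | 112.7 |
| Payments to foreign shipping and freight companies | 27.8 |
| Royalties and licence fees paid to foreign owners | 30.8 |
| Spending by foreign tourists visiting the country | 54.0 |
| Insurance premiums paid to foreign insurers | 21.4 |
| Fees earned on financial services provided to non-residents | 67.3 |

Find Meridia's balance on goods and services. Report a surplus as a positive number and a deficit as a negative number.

Goods: 197.7
Services: 54.0 - 27.8 + 67.3 - 54.8 - 21.4 - 30.8 = -13.5
Trade balance = 197.7 + (-13.5) = 184.2
(Excluded from the trade balance — primary income: interest received on holdings of foreign bonds 18.9, dividends received from foreign subsidiaries of resident firms 31.4, reinvested earnings on direct investment abroad 27.4, dividends paid to foreign shareholders of resident firms 53.8; secondary income: contributions paid to international organisations 7.7, pension payments received by residents from foreign governments 9.4; capital account: acquisition of foreign patents and trademarks (non-produced assets) 14.3; financial account: domestic pension funds' purchases of foreign equities 96.9, foreign purchases of equities on the domestic stock exchange 112.7.)

184.2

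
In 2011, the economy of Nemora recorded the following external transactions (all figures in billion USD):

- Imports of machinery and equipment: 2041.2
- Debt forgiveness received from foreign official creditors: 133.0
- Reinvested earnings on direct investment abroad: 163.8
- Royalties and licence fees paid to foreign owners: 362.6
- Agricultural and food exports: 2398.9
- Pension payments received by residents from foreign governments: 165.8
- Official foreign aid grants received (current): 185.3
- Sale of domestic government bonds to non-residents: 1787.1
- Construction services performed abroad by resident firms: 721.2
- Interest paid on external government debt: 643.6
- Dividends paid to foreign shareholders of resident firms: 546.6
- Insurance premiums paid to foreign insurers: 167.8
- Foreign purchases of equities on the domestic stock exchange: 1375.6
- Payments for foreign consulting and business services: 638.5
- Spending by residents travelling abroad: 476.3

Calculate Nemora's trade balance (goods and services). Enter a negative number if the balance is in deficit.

-566.3

Goods: 2398.9 - 2041.2 = 357.7
Services: -362.6 - 638.5 - 476.3 + 721.2 - 167.8 = -924.0
Trade balance = 357.7 + (-924.0) = -566.3
(Excluded from the trade balance — capital account: debt forgiveness received from foreign official creditors 133.0; primary income: reinvested earnings on direct investment abroad 163.8, interest paid on external government debt 643.6, dividends paid to foreign shareholders of resident firms 546.6; secondary income: pension payments received by residents from foreign governments 165.8, official foreign aid grants received (current) 185.3; financial account: sale of domestic government bonds to non-residents 1787.1, foreign purchases of equities on the domestic stock exchange 1375.6.)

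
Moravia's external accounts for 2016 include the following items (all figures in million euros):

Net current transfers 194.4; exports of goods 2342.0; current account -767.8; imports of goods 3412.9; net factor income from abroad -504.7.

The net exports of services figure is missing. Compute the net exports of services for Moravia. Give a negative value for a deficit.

Current account = goods balance + services balance + net primary income + net secondary income
Sum of the known components = -1381.2
Net exports of services = CA - (known components) = -767.8 - (-1381.2) = 613.4

613.4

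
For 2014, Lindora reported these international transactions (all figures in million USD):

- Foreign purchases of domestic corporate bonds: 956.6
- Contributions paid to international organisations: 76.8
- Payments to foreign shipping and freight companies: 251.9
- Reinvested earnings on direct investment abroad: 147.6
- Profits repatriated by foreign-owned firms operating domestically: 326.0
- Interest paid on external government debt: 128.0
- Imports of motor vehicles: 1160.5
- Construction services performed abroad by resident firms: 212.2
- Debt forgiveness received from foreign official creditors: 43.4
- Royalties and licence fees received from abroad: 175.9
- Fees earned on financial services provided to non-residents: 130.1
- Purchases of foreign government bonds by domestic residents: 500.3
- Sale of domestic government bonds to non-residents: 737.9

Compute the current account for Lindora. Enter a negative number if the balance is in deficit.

Goods: -1160.5
Services: 130.1 - 251.9 + 175.9 + 212.2 = 266.3
Primary income: 147.6 - 326.0 - 128.0 = -306.4
Secondary income: -76.8
Current account = (-1160.5) + 266.3 + (-306.4) + (-76.8) = -1277.4
(Excluded from the current account — financial account: foreign purchases of domestic corporate bonds 956.6, purchases of foreign government bonds by domestic residents 500.3, sale of domestic government bonds to non-residents 737.9; capital account: debt forgiveness received from foreign official creditors 43.4.)

-1277.4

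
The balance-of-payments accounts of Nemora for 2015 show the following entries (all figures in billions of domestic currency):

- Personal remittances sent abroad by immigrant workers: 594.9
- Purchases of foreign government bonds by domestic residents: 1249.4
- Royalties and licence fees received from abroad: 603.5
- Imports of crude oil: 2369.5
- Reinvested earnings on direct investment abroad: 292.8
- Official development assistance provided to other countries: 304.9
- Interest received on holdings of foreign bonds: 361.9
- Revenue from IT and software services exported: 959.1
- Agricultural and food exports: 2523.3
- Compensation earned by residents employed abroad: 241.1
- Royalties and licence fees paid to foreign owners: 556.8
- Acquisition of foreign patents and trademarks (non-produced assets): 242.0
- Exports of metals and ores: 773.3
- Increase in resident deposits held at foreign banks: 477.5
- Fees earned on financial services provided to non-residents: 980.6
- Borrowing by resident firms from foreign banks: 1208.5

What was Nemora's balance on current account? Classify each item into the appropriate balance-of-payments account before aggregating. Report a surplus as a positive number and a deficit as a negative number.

2909.5

Goods: 773.3 - 2369.5 + 2523.3 = 927.1
Services: 980.6 + 603.5 - 556.8 + 959.1 = 1986.4
Primary income: 361.9 + 241.1 + 292.8 = 895.8
Secondary income: -594.9 - 304.9 = -899.8
Current account = 927.1 + 1986.4 + 895.8 + (-899.8) = 2909.5
(Excluded from the current account — financial account: purchases of foreign government bonds by domestic residents 1249.4, increase in resident deposits held at foreign banks 477.5, borrowing by resident firms from foreign banks 1208.5; capital account: acquisition of foreign patents and trademarks (non-produced assets) 242.0.)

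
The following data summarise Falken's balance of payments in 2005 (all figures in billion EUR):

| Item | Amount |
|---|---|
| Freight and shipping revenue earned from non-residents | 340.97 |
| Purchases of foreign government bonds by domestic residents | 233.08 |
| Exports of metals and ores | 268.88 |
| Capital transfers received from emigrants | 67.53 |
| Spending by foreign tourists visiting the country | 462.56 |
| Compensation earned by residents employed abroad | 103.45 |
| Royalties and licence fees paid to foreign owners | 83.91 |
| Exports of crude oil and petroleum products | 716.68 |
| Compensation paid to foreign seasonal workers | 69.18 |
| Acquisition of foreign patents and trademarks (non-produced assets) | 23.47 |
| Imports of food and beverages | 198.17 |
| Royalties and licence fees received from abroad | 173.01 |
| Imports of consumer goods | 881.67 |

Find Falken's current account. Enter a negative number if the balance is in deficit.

Goods: 716.68 - 198.17 - 881.67 + 268.88 = -94.28
Services: 462.56 + 340.97 - 83.91 + 173.01 = 892.63
Primary income: 103.45 - 69.18 = 34.27
Current account = (-94.28) + 892.63 + 34.27 = 832.62
(Excluded from the current account — financial account: purchases of foreign government bonds by domestic residents 233.08; capital account: capital transfers received from emigrants 67.53, acquisition of foreign patents and trademarks (non-produced assets) 23.47.)

832.62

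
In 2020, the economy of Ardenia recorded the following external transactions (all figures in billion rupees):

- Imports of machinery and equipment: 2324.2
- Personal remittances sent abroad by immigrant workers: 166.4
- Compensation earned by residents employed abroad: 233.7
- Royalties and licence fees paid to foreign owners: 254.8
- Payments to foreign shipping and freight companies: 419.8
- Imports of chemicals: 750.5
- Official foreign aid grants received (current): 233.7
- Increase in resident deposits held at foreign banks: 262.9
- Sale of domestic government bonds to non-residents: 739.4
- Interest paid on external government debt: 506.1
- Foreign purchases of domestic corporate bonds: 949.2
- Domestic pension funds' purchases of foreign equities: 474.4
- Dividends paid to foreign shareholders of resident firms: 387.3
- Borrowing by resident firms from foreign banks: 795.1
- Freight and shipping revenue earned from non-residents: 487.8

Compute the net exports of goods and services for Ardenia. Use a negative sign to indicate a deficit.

Goods: -750.5 - 2324.2 = -3074.7
Services: -419.8 + 487.8 - 254.8 = -186.8
Trade balance = -3074.7 + (-186.8) = -3261.5
(Excluded from the trade balance — secondary income: personal remittances sent abroad by immigrant workers 166.4, official foreign aid grants received (current) 233.7; primary income: compensation earned by residents employed abroad 233.7, interest paid on external government debt 506.1, dividends paid to foreign shareholders of resident firms 387.3; financial account: increase in resident deposits held at foreign banks 262.9, sale of domestic government bonds to non-residents 739.4, foreign purchases of domestic corporate bonds 949.2, domestic pension funds' purchases of foreign equities 474.4, borrowing by resident firms from foreign banks 795.1.)

-3261.5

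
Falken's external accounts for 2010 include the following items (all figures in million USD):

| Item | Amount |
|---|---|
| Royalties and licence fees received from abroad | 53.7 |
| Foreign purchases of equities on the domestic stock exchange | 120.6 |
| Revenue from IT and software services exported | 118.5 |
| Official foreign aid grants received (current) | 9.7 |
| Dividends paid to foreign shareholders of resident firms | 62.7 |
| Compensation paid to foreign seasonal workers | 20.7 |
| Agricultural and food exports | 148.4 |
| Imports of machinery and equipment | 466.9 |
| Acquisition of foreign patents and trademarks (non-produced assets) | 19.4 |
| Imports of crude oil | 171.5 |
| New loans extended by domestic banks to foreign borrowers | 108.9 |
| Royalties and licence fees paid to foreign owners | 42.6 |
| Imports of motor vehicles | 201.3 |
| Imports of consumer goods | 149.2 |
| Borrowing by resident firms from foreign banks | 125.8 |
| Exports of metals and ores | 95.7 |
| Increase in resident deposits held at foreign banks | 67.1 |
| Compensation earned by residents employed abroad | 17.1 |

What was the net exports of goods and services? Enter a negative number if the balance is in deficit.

Goods: 148.4 - 466.9 - 171.5 - 149.2 - 201.3 + 95.7 = -744.8
Services: -42.6 + 118.5 + 53.7 = 129.6
Trade balance = -744.8 + 129.6 = -615.2
(Excluded from the trade balance — financial account: foreign purchases of equities on the domestic stock exchange 120.6, new loans extended by domestic banks to foreign borrowers 108.9, borrowing by resident firms from foreign banks 125.8, increase in resident deposits held at foreign banks 67.1; secondary income: official foreign aid grants received (current) 9.7; primary income: dividends paid to foreign shareholders of resident firms 62.7, compensation paid to foreign seasonal workers 20.7, compensation earned by residents employed abroad 17.1; capital account: acquisition of foreign patents and trademarks (non-produced assets) 19.4.)

-615.2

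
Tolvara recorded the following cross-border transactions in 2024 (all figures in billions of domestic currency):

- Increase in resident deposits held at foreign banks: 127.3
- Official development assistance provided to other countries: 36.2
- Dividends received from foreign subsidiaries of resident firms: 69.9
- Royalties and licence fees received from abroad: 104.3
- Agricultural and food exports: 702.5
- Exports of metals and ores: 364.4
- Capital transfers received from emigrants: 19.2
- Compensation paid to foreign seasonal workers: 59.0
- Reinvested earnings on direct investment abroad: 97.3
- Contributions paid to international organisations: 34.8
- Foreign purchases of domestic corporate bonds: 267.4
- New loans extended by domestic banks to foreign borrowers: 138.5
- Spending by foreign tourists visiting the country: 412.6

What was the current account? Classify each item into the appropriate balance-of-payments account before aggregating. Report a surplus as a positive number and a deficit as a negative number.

1621.0

Goods: 702.5 + 364.4 = 1066.9
Services: 412.6 + 104.3 = 516.9
Primary income: 97.3 - 59.0 + 69.9 = 108.2
Secondary income: -34.8 - 36.2 = -71.0
Current account = 1066.9 + 516.9 + 108.2 + (-71.0) = 1621.0
(Excluded from the current account — financial account: increase in resident deposits held at foreign banks 127.3, foreign purchases of domestic corporate bonds 267.4, new loans extended by domestic banks to foreign borrowers 138.5; capital account: capital transfers received from emigrants 19.2.)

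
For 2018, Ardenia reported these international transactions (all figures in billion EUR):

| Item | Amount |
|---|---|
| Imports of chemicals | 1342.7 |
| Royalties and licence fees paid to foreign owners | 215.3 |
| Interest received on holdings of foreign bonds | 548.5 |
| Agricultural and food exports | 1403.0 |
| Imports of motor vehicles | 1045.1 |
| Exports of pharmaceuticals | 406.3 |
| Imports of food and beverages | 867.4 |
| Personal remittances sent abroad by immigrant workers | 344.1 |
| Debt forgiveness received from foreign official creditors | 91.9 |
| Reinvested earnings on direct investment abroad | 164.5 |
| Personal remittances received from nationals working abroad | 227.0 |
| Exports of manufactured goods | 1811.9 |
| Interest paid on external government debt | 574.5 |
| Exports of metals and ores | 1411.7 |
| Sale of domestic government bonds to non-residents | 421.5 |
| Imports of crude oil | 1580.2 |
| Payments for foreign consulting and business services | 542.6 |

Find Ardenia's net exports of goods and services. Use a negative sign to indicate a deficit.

-560.4

Goods: 1811.9 - 1580.2 + 1403.0 - 1045.1 + 406.3 - 867.4 - 1342.7 + 1411.7 = 197.5
Services: -542.6 - 215.3 = -757.9
Trade balance = 197.5 + (-757.9) = -560.4
(Excluded from the trade balance — primary income: interest received on holdings of foreign bonds 548.5, reinvested earnings on direct investment abroad 164.5, interest paid on external government debt 574.5; secondary income: personal remittances sent abroad by immigrant workers 344.1, personal remittances received from nationals working abroad 227.0; capital account: debt forgiveness received from foreign official creditors 91.9; financial account: sale of domestic government bonds to non-residents 421.5.)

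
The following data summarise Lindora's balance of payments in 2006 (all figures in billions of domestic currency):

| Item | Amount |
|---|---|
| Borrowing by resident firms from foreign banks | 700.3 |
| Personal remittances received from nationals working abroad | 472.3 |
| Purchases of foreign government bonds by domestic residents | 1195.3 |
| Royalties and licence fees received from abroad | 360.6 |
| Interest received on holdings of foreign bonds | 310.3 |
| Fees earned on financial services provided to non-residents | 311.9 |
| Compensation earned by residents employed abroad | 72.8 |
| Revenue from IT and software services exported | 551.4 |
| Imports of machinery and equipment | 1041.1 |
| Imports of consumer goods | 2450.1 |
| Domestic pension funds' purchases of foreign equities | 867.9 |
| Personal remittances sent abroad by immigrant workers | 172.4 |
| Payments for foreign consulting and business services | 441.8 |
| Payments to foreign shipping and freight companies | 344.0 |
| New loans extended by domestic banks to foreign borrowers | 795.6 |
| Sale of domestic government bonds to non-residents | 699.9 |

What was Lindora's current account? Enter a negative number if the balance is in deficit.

-2370.1

Goods: -1041.1 - 2450.1 = -3491.2
Services: 551.4 + 360.6 - 344.0 + 311.9 - 441.8 = 438.1
Primary income: 72.8 + 310.3 = 383.1
Secondary income: 472.3 - 172.4 = 299.9
Current account = (-3491.2) + 438.1 + 383.1 + 299.9 = -2370.1
(Excluded from the current account — financial account: borrowing by resident firms from foreign banks 700.3, purchases of foreign government bonds by domestic residents 1195.3, domestic pension funds' purchases of foreign equities 867.9, new loans extended by domestic banks to foreign borrowers 795.6, sale of domestic government bonds to non-residents 699.9.)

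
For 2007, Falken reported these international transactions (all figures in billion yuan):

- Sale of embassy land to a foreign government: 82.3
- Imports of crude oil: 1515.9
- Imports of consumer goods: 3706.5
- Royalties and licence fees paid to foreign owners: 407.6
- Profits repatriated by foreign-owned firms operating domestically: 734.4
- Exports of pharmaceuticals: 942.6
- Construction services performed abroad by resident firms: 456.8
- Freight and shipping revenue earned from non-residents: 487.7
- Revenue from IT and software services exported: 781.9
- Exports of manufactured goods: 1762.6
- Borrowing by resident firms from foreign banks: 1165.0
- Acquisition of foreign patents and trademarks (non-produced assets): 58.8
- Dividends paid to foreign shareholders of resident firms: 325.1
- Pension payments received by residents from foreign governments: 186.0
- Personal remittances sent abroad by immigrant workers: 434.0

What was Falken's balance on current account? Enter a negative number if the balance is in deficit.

-2505.9

Goods: 942.6 - 3706.5 + 1762.6 - 1515.9 = -2517.2
Services: -407.6 + 781.9 + 456.8 + 487.7 = 1318.8
Primary income: -734.4 - 325.1 = -1059.5
Secondary income: 186.0 - 434.0 = -248.0
Current account = (-2517.2) + 1318.8 + (-1059.5) + (-248.0) = -2505.9
(Excluded from the current account — capital account: sale of embassy land to a foreign government 82.3, acquisition of foreign patents and trademarks (non-produced assets) 58.8; financial account: borrowing by resident firms from foreign banks 1165.0.)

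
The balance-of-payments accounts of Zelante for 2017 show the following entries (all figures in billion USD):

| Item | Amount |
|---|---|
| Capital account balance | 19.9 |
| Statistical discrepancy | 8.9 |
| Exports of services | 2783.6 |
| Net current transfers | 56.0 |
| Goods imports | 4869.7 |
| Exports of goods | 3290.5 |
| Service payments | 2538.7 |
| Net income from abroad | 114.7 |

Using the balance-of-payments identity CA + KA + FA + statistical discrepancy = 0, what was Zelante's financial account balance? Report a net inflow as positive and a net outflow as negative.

Goods balance = 3290.5 - 4869.7 = -1579.2
Services balance = 2783.6 - 2538.7 = 244.9
Trade balance (goods + services) = -1579.2 + 244.9 = -1334.3
Net primary income = 114.7
Net secondary income = 56.0
Current account = -1334.3 + 114.7 + 56.0 = -1163.6
Financial account = -(-1163.6 + 19.9 + 8.9) = 1134.8

1134.8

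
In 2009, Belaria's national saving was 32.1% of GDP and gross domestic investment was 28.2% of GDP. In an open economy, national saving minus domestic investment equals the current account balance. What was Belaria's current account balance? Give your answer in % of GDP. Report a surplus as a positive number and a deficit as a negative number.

S - I = CA (net lending to the rest of the world).
CA = S - I = 32.1 - 28.2 = 3.9

3.9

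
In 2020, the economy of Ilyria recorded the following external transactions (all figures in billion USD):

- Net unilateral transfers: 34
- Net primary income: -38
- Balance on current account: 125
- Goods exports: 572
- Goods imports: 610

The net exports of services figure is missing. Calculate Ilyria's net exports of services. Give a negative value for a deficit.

Current account = goods balance + services balance + net primary income + net secondary income
Sum of the known components = -42
Net exports of services = CA - (known components) = 125 - (-42) = 167

167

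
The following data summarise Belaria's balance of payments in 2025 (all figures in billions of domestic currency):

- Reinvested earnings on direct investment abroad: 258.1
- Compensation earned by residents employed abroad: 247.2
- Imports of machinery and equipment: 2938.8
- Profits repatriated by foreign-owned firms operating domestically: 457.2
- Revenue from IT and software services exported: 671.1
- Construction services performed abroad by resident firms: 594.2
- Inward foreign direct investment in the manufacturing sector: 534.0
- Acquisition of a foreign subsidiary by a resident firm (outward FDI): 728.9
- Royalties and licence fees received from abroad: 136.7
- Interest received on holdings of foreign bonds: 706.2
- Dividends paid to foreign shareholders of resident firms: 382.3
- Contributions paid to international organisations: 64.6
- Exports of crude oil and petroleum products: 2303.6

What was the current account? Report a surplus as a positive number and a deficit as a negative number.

1074.2

Goods: 2303.6 - 2938.8 = -635.2
Services: 594.2 + 136.7 + 671.1 = 1402.0
Primary income: 247.2 - 457.2 + 258.1 + 706.2 - 382.3 = 372.0
Secondary income: -64.6
Current account = (-635.2) + 1402.0 + 372.0 + (-64.6) = 1074.2
(Excluded from the current account — financial account: inward foreign direct investment in the manufacturing sector 534.0, acquisition of a foreign subsidiary by a resident firm (outward FDI) 728.9.)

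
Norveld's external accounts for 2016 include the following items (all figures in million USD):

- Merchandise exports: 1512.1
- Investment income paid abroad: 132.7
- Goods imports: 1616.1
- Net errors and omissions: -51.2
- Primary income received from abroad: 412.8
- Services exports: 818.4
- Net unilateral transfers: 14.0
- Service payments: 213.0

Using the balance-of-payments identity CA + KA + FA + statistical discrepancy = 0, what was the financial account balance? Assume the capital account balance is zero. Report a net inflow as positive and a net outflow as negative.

-744.3

Goods balance = 1512.1 - 1616.1 = -104.0
Services balance = 818.4 - 213.0 = 605.4
Trade balance (goods + services) = -104.0 + 605.4 = 501.4
Net primary income = 412.8 - 132.7 = 280.1
Net secondary income = 14.0
Current account = 501.4 + 280.1 + 14.0 = 795.5
Financial account = -(795.5 + (-51.2)) = -744.3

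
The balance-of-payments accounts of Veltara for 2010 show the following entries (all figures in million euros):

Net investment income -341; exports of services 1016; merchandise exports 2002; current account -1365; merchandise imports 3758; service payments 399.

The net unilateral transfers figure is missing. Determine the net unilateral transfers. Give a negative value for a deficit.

Current account = goods balance + services balance + net primary income + net secondary income
Sum of the known components = -1480
Net unilateral transfers = CA - (known components) = -1365 - (-1480) = 115

115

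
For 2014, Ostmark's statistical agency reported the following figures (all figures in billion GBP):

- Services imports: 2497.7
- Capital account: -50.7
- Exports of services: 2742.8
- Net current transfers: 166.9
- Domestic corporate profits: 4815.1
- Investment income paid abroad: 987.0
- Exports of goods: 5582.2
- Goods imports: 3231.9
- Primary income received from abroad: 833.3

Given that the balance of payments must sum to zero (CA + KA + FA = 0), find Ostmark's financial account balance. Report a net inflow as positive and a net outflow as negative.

Goods balance = 5582.2 - 3231.9 = 2350.3
Services balance = 2742.8 - 2497.7 = 245.1
Trade balance (goods + services) = 2350.3 + 245.1 = 2595.4
Net primary income = 833.3 - 987.0 = -153.7
Net secondary income = 166.9
Current account = 2595.4 + (-153.7) + 166.9 = 2608.6
Financial account = -(2608.6 + (-50.7)) = -2557.9

-2557.9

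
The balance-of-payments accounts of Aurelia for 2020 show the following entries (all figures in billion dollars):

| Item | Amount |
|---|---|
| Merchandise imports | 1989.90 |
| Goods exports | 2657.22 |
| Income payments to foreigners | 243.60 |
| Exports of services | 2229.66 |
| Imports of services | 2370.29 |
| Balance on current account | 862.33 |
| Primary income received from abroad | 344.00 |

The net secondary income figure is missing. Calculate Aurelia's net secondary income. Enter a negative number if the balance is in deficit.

235.24

Current account = goods balance + services balance + net primary income + net secondary income
Sum of the known components = 627.09
Net secondary income = CA - (known components) = 862.33 - 627.09 = 235.24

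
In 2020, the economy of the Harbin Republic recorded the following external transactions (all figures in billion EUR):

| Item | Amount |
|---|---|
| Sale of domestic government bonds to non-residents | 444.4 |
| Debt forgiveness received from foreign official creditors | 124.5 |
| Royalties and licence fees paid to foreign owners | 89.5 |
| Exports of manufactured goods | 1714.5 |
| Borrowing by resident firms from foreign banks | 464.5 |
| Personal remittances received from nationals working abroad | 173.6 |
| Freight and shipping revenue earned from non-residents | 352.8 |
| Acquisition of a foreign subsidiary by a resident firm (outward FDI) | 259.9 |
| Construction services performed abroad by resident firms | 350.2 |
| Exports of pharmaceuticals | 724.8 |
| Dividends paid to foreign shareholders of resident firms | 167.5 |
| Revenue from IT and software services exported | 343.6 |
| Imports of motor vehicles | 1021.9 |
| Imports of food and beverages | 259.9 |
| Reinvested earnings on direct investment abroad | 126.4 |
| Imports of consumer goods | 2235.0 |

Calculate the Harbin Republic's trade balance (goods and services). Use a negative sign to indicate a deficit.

Goods: -2235.0 + 1714.5 - 1021.9 + 724.8 - 259.9 = -1077.5
Services: 343.6 + 352.8 + 350.2 - 89.5 = 957.1
Trade balance = -1077.5 + 957.1 = -120.4
(Excluded from the trade balance — financial account: sale of domestic government bonds to non-residents 444.4, borrowing by resident firms from foreign banks 464.5, acquisition of a foreign subsidiary by a resident firm (outward FDI) 259.9; capital account: debt forgiveness received from foreign official creditors 124.5; secondary income: personal remittances received from nationals working abroad 173.6; primary income: dividends paid to foreign shareholders of resident firms 167.5, reinvested earnings on direct investment abroad 126.4.)

-120.4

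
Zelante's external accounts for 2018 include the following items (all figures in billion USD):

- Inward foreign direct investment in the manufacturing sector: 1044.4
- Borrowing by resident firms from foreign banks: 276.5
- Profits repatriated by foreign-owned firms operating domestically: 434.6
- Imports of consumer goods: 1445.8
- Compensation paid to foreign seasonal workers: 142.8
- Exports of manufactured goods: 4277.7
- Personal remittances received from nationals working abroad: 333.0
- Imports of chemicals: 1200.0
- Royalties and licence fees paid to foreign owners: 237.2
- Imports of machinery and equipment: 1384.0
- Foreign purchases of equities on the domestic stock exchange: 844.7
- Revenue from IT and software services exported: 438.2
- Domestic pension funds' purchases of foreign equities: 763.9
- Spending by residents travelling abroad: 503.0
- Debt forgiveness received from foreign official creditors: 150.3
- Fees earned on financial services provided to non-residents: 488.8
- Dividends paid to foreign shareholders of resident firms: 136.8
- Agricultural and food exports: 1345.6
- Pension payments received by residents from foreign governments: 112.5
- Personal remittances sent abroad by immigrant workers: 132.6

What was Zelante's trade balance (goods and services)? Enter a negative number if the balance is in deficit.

1780.3

Goods: -1445.8 + 4277.7 - 1384.0 + 1345.6 - 1200.0 = 1593.5
Services: 488.8 + 438.2 - 503.0 - 237.2 = 186.8
Trade balance = 1593.5 + 186.8 = 1780.3
(Excluded from the trade balance — financial account: inward foreign direct investment in the manufacturing sector 1044.4, borrowing by resident firms from foreign banks 276.5, foreign purchases of equities on the domestic stock exchange 844.7, domestic pension funds' purchases of foreign equities 763.9; primary income: profits repatriated by foreign-owned firms operating domestically 434.6, compensation paid to foreign seasonal workers 142.8, dividends paid to foreign shareholders of resident firms 136.8; secondary income: personal remittances received from nationals working abroad 333.0, pension payments received by residents from foreign governments 112.5, personal remittances sent abroad by immigrant workers 132.6; capital account: debt forgiveness received from foreign official creditors 150.3.)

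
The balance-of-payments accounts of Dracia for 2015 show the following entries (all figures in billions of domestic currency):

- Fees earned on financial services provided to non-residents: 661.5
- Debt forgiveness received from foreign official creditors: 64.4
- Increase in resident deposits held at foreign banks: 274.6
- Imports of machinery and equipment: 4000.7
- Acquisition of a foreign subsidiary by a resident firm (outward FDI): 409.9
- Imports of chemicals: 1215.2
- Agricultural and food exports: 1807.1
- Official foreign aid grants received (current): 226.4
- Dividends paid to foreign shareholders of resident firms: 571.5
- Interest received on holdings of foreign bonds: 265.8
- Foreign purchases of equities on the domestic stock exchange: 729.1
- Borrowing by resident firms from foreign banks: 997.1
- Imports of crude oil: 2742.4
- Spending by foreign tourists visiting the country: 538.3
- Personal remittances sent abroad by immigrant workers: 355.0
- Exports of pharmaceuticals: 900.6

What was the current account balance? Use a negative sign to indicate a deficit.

Goods: -2742.4 - 1215.2 - 4000.7 + 1807.1 + 900.6 = -5250.6
Services: 538.3 + 661.5 = 1199.8
Primary income: -571.5 + 265.8 = -305.7
Secondary income: 226.4 - 355.0 = -128.6
Current account = (-5250.6) + 1199.8 + (-305.7) + (-128.6) = -4485.1
(Excluded from the current account — capital account: debt forgiveness received from foreign official creditors 64.4; financial account: increase in resident deposits held at foreign banks 274.6, acquisition of a foreign subsidiary by a resident firm (outward FDI) 409.9, foreign purchases of equities on the domestic stock exchange 729.1, borrowing by resident firms from foreign banks 997.1.)

-4485.1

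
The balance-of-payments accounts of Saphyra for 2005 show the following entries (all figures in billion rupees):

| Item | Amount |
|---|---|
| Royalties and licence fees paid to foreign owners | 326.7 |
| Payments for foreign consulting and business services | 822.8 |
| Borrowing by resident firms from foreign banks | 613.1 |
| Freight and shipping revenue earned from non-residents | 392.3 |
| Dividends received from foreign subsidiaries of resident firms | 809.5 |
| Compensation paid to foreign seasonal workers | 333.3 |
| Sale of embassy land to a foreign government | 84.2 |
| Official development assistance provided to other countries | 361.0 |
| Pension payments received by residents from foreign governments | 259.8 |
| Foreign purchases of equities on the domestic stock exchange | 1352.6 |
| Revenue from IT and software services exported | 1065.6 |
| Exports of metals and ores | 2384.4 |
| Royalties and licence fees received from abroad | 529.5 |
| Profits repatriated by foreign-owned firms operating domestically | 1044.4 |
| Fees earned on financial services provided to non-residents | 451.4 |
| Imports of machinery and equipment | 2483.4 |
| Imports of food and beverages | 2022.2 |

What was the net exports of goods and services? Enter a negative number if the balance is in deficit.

Goods: 2384.4 - 2022.2 - 2483.4 = -2121.2
Services: 529.5 + 451.4 + 1065.6 - 326.7 - 822.8 + 392.3 = 1289.3
Trade balance = -2121.2 + 1289.3 = -831.9
(Excluded from the trade balance — financial account: borrowing by resident firms from foreign banks 613.1, foreign purchases of equities on the domestic stock exchange 1352.6; primary income: dividends received from foreign subsidiaries of resident firms 809.5, compensation paid to foreign seasonal workers 333.3, profits repatriated by foreign-owned firms operating domestically 1044.4; capital account: sale of embassy land to a foreign government 84.2; secondary income: official development assistance provided to other countries 361.0, pension payments received by residents from foreign governments 259.8.)

-831.9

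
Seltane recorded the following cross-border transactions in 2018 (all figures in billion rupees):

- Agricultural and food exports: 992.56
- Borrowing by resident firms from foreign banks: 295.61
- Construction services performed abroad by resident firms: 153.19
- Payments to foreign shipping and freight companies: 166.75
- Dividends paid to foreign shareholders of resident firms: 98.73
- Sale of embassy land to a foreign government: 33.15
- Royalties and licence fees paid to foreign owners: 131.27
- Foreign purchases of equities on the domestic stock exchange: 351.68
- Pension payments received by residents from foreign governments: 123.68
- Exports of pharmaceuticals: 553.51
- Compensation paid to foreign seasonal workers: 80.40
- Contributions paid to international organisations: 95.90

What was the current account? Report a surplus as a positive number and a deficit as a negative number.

Goods: 553.51 + 992.56 = 1546.07
Services: -166.75 + 153.19 - 131.27 = -144.83
Primary income: -80.40 - 98.73 = -179.13
Secondary income: 123.68 - 95.90 = 27.78
Current account = 1546.07 + (-144.83) + (-179.13) + 27.78 = 1249.89
(Excluded from the current account — financial account: borrowing by resident firms from foreign banks 295.61, foreign purchases of equities on the domestic stock exchange 351.68; capital account: sale of embassy land to a foreign government 33.15.)

1249.89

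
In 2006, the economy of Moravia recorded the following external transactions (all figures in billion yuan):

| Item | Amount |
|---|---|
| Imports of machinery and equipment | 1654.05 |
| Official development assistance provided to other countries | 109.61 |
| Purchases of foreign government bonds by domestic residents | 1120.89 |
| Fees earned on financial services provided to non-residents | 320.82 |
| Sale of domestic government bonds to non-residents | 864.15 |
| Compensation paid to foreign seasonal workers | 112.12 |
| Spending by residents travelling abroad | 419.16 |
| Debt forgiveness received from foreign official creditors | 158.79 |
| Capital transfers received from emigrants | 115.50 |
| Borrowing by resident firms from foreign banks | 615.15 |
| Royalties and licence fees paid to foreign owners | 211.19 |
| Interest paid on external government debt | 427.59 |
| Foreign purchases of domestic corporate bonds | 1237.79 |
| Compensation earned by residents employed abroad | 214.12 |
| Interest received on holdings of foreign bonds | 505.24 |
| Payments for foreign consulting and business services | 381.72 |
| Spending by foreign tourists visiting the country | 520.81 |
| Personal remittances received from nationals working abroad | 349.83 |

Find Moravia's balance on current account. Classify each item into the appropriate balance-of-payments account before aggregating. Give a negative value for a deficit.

Goods: -1654.05
Services: -211.19 - 381.72 + 320.82 - 419.16 + 520.81 = -170.44
Primary income: -112.12 - 427.59 + 505.24 + 214.12 = 179.65
Secondary income: 349.83 - 109.61 = 240.22
Current account = (-1654.05) + (-170.44) + 179.65 + 240.22 = -1404.62
(Excluded from the current account — financial account: purchases of foreign government bonds by domestic residents 1120.89, sale of domestic government bonds to non-residents 864.15, borrowing by resident firms from foreign banks 615.15, foreign purchases of domestic corporate bonds 1237.79; capital account: debt forgiveness received from foreign official creditors 158.79, capital transfers received from emigrants 115.50.)

-1404.62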